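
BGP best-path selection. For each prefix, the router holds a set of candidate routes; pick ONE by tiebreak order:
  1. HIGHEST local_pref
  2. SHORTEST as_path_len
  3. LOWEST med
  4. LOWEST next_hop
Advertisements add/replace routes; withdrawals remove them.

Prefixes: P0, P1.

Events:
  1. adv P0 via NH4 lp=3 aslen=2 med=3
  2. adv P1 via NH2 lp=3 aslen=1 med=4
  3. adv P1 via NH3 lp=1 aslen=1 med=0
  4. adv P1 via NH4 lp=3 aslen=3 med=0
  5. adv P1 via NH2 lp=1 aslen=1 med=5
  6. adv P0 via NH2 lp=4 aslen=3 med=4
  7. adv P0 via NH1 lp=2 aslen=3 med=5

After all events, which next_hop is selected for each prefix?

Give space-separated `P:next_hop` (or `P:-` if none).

Answer: P0:NH2 P1:NH4

Derivation:
Op 1: best P0=NH4 P1=-
Op 2: best P0=NH4 P1=NH2
Op 3: best P0=NH4 P1=NH2
Op 4: best P0=NH4 P1=NH2
Op 5: best P0=NH4 P1=NH4
Op 6: best P0=NH2 P1=NH4
Op 7: best P0=NH2 P1=NH4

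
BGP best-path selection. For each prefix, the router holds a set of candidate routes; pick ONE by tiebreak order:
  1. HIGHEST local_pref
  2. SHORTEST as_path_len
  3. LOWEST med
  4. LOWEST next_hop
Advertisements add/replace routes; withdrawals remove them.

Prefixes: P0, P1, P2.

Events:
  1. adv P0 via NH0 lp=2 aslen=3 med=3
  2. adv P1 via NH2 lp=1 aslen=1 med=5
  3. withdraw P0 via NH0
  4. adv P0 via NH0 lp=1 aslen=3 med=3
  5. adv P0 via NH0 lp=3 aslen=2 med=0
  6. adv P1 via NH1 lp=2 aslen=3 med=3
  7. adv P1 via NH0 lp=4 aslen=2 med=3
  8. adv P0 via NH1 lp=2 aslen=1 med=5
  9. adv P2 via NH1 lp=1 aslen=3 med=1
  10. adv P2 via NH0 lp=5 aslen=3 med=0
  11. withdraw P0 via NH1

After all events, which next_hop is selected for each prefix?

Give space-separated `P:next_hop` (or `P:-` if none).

Answer: P0:NH0 P1:NH0 P2:NH0

Derivation:
Op 1: best P0=NH0 P1=- P2=-
Op 2: best P0=NH0 P1=NH2 P2=-
Op 3: best P0=- P1=NH2 P2=-
Op 4: best P0=NH0 P1=NH2 P2=-
Op 5: best P0=NH0 P1=NH2 P2=-
Op 6: best P0=NH0 P1=NH1 P2=-
Op 7: best P0=NH0 P1=NH0 P2=-
Op 8: best P0=NH0 P1=NH0 P2=-
Op 9: best P0=NH0 P1=NH0 P2=NH1
Op 10: best P0=NH0 P1=NH0 P2=NH0
Op 11: best P0=NH0 P1=NH0 P2=NH0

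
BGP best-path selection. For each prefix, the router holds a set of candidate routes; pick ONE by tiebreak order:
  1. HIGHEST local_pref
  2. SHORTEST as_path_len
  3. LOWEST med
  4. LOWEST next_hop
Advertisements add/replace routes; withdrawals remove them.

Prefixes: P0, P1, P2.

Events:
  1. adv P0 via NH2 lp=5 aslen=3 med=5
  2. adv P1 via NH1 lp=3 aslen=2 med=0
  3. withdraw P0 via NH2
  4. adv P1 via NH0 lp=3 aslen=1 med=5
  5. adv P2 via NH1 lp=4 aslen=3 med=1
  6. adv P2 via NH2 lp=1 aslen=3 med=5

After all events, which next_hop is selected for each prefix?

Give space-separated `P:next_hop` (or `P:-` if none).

Answer: P0:- P1:NH0 P2:NH1

Derivation:
Op 1: best P0=NH2 P1=- P2=-
Op 2: best P0=NH2 P1=NH1 P2=-
Op 3: best P0=- P1=NH1 P2=-
Op 4: best P0=- P1=NH0 P2=-
Op 5: best P0=- P1=NH0 P2=NH1
Op 6: best P0=- P1=NH0 P2=NH1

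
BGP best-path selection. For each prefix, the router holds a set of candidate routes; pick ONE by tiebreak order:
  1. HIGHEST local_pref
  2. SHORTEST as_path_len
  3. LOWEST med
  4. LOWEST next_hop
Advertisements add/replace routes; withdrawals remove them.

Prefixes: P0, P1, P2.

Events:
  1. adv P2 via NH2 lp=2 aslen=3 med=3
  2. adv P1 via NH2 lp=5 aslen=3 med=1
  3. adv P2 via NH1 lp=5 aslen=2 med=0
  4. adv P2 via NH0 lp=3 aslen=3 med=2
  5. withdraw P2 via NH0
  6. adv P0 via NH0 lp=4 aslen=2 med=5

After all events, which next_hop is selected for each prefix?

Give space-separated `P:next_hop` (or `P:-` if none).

Op 1: best P0=- P1=- P2=NH2
Op 2: best P0=- P1=NH2 P2=NH2
Op 3: best P0=- P1=NH2 P2=NH1
Op 4: best P0=- P1=NH2 P2=NH1
Op 5: best P0=- P1=NH2 P2=NH1
Op 6: best P0=NH0 P1=NH2 P2=NH1

Answer: P0:NH0 P1:NH2 P2:NH1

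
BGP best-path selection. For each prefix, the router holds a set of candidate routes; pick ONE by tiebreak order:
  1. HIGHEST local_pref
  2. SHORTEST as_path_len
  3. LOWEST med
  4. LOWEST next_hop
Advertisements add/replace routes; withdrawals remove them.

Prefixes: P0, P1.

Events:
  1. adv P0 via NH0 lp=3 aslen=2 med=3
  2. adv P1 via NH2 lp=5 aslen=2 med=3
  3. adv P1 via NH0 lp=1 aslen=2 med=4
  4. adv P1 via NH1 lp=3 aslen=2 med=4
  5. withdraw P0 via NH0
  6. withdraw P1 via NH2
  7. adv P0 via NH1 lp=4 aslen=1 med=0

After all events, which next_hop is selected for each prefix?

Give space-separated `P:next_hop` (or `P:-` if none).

Op 1: best P0=NH0 P1=-
Op 2: best P0=NH0 P1=NH2
Op 3: best P0=NH0 P1=NH2
Op 4: best P0=NH0 P1=NH2
Op 5: best P0=- P1=NH2
Op 6: best P0=- P1=NH1
Op 7: best P0=NH1 P1=NH1

Answer: P0:NH1 P1:NH1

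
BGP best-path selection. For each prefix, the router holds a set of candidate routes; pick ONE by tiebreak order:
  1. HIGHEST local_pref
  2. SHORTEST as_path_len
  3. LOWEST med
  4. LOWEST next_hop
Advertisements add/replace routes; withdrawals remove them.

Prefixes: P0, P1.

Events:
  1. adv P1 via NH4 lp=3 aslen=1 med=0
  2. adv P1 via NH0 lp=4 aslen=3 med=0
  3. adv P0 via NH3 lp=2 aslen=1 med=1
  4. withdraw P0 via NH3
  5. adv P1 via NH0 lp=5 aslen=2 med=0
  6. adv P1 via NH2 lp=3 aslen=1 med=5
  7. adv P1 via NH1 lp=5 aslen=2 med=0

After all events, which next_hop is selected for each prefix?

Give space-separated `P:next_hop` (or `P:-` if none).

Answer: P0:- P1:NH0

Derivation:
Op 1: best P0=- P1=NH4
Op 2: best P0=- P1=NH0
Op 3: best P0=NH3 P1=NH0
Op 4: best P0=- P1=NH0
Op 5: best P0=- P1=NH0
Op 6: best P0=- P1=NH0
Op 7: best P0=- P1=NH0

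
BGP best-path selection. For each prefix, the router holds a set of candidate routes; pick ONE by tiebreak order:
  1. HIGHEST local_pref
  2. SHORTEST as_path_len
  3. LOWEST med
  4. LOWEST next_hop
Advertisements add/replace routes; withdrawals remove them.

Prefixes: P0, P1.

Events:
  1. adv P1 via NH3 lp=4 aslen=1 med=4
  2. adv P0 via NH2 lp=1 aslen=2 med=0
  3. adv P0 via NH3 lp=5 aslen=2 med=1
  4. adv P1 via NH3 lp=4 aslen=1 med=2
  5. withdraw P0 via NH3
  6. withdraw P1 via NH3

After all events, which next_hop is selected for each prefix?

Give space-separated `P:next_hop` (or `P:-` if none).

Op 1: best P0=- P1=NH3
Op 2: best P0=NH2 P1=NH3
Op 3: best P0=NH3 P1=NH3
Op 4: best P0=NH3 P1=NH3
Op 5: best P0=NH2 P1=NH3
Op 6: best P0=NH2 P1=-

Answer: P0:NH2 P1:-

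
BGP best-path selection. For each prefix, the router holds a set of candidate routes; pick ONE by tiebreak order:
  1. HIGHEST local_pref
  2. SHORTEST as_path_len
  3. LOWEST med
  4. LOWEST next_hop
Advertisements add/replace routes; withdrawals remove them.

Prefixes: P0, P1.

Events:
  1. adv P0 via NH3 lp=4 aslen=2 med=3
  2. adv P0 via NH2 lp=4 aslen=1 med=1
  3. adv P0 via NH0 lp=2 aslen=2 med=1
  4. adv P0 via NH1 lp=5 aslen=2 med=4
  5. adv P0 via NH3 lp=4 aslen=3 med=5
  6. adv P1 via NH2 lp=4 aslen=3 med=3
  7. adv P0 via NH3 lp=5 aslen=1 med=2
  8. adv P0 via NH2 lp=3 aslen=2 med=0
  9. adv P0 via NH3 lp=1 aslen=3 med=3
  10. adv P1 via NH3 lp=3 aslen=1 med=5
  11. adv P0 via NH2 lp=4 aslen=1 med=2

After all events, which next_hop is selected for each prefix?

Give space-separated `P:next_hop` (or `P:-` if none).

Answer: P0:NH1 P1:NH2

Derivation:
Op 1: best P0=NH3 P1=-
Op 2: best P0=NH2 P1=-
Op 3: best P0=NH2 P1=-
Op 4: best P0=NH1 P1=-
Op 5: best P0=NH1 P1=-
Op 6: best P0=NH1 P1=NH2
Op 7: best P0=NH3 P1=NH2
Op 8: best P0=NH3 P1=NH2
Op 9: best P0=NH1 P1=NH2
Op 10: best P0=NH1 P1=NH2
Op 11: best P0=NH1 P1=NH2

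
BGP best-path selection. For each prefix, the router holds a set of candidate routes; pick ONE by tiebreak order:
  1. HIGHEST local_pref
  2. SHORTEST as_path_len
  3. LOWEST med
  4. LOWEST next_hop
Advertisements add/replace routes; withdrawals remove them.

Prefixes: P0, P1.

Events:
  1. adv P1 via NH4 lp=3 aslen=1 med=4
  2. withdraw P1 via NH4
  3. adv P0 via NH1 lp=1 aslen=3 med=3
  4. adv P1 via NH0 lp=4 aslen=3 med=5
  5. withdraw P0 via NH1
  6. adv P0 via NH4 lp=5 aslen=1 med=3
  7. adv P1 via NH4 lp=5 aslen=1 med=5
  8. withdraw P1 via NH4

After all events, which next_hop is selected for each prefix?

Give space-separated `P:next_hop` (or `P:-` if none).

Op 1: best P0=- P1=NH4
Op 2: best P0=- P1=-
Op 3: best P0=NH1 P1=-
Op 4: best P0=NH1 P1=NH0
Op 5: best P0=- P1=NH0
Op 6: best P0=NH4 P1=NH0
Op 7: best P0=NH4 P1=NH4
Op 8: best P0=NH4 P1=NH0

Answer: P0:NH4 P1:NH0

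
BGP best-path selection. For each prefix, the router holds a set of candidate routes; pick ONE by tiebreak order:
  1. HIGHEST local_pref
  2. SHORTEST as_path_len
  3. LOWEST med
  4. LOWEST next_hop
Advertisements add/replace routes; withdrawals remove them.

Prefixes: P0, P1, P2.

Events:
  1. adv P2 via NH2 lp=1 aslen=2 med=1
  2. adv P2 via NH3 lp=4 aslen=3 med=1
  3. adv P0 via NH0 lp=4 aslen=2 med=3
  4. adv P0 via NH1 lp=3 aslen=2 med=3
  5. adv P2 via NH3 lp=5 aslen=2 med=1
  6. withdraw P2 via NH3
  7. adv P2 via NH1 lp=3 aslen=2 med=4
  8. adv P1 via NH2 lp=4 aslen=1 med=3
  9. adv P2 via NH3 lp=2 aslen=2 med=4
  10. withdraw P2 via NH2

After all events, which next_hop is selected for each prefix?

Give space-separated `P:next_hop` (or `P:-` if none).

Op 1: best P0=- P1=- P2=NH2
Op 2: best P0=- P1=- P2=NH3
Op 3: best P0=NH0 P1=- P2=NH3
Op 4: best P0=NH0 P1=- P2=NH3
Op 5: best P0=NH0 P1=- P2=NH3
Op 6: best P0=NH0 P1=- P2=NH2
Op 7: best P0=NH0 P1=- P2=NH1
Op 8: best P0=NH0 P1=NH2 P2=NH1
Op 9: best P0=NH0 P1=NH2 P2=NH1
Op 10: best P0=NH0 P1=NH2 P2=NH1

Answer: P0:NH0 P1:NH2 P2:NH1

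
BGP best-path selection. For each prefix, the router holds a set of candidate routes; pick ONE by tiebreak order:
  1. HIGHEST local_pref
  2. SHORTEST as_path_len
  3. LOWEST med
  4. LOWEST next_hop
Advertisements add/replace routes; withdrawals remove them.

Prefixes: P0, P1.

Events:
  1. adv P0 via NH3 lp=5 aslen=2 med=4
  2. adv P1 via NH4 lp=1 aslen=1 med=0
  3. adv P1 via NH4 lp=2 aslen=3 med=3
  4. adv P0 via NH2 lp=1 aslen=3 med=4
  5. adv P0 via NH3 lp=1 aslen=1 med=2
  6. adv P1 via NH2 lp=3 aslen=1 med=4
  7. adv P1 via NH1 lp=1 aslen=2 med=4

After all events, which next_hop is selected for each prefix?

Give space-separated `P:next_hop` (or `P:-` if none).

Answer: P0:NH3 P1:NH2

Derivation:
Op 1: best P0=NH3 P1=-
Op 2: best P0=NH3 P1=NH4
Op 3: best P0=NH3 P1=NH4
Op 4: best P0=NH3 P1=NH4
Op 5: best P0=NH3 P1=NH4
Op 6: best P0=NH3 P1=NH2
Op 7: best P0=NH3 P1=NH2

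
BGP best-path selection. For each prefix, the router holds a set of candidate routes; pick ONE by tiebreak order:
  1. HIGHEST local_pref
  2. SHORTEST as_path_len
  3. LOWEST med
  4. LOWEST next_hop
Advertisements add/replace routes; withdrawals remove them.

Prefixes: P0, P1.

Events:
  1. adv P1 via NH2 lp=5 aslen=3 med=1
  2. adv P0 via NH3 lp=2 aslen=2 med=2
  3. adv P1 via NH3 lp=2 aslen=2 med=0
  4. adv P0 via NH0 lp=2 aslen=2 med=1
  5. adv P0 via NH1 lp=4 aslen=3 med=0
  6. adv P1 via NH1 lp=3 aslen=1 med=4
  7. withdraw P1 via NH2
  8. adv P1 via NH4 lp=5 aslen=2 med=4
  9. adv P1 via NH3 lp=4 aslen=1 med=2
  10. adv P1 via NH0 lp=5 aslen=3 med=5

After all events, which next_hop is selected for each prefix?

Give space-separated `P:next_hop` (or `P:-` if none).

Answer: P0:NH1 P1:NH4

Derivation:
Op 1: best P0=- P1=NH2
Op 2: best P0=NH3 P1=NH2
Op 3: best P0=NH3 P1=NH2
Op 4: best P0=NH0 P1=NH2
Op 5: best P0=NH1 P1=NH2
Op 6: best P0=NH1 P1=NH2
Op 7: best P0=NH1 P1=NH1
Op 8: best P0=NH1 P1=NH4
Op 9: best P0=NH1 P1=NH4
Op 10: best P0=NH1 P1=NH4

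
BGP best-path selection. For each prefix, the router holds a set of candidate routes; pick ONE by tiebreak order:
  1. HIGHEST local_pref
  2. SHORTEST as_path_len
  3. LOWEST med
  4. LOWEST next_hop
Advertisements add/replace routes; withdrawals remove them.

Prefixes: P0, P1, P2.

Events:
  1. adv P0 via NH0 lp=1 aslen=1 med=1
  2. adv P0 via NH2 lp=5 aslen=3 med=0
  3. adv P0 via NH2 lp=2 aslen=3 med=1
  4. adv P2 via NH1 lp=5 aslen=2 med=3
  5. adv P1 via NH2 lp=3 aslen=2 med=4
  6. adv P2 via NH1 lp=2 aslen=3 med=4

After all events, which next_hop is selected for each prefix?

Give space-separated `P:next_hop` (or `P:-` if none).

Answer: P0:NH2 P1:NH2 P2:NH1

Derivation:
Op 1: best P0=NH0 P1=- P2=-
Op 2: best P0=NH2 P1=- P2=-
Op 3: best P0=NH2 P1=- P2=-
Op 4: best P0=NH2 P1=- P2=NH1
Op 5: best P0=NH2 P1=NH2 P2=NH1
Op 6: best P0=NH2 P1=NH2 P2=NH1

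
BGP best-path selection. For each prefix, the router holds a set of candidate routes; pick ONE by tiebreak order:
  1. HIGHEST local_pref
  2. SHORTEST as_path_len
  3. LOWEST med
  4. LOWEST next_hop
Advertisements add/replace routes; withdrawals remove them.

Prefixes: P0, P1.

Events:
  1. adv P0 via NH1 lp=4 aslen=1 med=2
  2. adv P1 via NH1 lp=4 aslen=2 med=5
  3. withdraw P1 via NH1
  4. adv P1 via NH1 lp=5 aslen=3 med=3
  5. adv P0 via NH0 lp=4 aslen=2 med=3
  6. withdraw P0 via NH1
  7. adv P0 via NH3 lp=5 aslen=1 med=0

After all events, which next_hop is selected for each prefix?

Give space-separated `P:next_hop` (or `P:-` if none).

Op 1: best P0=NH1 P1=-
Op 2: best P0=NH1 P1=NH1
Op 3: best P0=NH1 P1=-
Op 4: best P0=NH1 P1=NH1
Op 5: best P0=NH1 P1=NH1
Op 6: best P0=NH0 P1=NH1
Op 7: best P0=NH3 P1=NH1

Answer: P0:NH3 P1:NH1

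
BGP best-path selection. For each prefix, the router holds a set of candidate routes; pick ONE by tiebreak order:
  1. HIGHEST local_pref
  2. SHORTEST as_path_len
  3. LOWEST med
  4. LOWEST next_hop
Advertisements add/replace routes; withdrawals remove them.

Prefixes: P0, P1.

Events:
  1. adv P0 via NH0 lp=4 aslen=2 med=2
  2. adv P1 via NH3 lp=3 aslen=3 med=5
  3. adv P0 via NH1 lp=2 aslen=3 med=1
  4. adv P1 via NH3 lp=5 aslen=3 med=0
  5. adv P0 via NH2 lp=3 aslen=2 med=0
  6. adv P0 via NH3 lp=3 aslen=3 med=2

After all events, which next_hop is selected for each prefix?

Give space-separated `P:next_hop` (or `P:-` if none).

Op 1: best P0=NH0 P1=-
Op 2: best P0=NH0 P1=NH3
Op 3: best P0=NH0 P1=NH3
Op 4: best P0=NH0 P1=NH3
Op 5: best P0=NH0 P1=NH3
Op 6: best P0=NH0 P1=NH3

Answer: P0:NH0 P1:NH3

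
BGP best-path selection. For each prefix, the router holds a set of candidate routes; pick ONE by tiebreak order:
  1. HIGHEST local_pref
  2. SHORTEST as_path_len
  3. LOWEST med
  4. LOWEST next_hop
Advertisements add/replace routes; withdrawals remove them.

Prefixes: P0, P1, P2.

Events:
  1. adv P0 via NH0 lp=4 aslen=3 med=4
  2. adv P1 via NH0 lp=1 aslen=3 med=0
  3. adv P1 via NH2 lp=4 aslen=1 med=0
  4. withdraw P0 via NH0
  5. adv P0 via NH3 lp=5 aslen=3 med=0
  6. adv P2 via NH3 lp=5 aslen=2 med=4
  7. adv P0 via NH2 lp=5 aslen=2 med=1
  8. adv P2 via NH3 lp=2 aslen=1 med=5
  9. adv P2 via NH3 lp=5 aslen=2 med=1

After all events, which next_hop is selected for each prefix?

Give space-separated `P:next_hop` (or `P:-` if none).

Op 1: best P0=NH0 P1=- P2=-
Op 2: best P0=NH0 P1=NH0 P2=-
Op 3: best P0=NH0 P1=NH2 P2=-
Op 4: best P0=- P1=NH2 P2=-
Op 5: best P0=NH3 P1=NH2 P2=-
Op 6: best P0=NH3 P1=NH2 P2=NH3
Op 7: best P0=NH2 P1=NH2 P2=NH3
Op 8: best P0=NH2 P1=NH2 P2=NH3
Op 9: best P0=NH2 P1=NH2 P2=NH3

Answer: P0:NH2 P1:NH2 P2:NH3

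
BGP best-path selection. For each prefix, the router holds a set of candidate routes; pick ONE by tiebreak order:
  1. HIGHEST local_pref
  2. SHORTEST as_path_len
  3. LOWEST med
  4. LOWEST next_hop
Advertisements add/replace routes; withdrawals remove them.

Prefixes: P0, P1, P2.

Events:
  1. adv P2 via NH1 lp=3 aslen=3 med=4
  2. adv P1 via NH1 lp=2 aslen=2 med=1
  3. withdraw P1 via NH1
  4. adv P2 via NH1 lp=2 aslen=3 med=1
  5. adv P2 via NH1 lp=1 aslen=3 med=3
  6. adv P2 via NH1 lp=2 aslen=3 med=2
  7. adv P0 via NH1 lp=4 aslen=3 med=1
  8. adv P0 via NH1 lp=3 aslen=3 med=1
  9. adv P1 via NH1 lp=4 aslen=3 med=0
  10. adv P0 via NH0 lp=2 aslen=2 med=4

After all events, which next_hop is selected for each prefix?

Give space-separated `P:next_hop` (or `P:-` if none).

Op 1: best P0=- P1=- P2=NH1
Op 2: best P0=- P1=NH1 P2=NH1
Op 3: best P0=- P1=- P2=NH1
Op 4: best P0=- P1=- P2=NH1
Op 5: best P0=- P1=- P2=NH1
Op 6: best P0=- P1=- P2=NH1
Op 7: best P0=NH1 P1=- P2=NH1
Op 8: best P0=NH1 P1=- P2=NH1
Op 9: best P0=NH1 P1=NH1 P2=NH1
Op 10: best P0=NH1 P1=NH1 P2=NH1

Answer: P0:NH1 P1:NH1 P2:NH1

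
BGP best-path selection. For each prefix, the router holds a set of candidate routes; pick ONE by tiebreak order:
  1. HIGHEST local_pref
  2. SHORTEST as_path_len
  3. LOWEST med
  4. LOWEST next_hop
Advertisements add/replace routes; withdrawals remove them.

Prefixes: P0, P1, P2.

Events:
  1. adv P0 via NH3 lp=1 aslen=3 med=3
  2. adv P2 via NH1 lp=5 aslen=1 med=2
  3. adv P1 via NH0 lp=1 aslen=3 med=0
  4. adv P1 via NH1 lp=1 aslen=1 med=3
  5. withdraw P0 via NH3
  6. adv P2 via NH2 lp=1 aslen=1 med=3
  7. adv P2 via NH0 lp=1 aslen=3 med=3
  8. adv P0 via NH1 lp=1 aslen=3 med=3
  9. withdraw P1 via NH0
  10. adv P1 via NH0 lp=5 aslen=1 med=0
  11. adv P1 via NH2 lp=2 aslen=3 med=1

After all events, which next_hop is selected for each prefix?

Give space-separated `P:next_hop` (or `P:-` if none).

Op 1: best P0=NH3 P1=- P2=-
Op 2: best P0=NH3 P1=- P2=NH1
Op 3: best P0=NH3 P1=NH0 P2=NH1
Op 4: best P0=NH3 P1=NH1 P2=NH1
Op 5: best P0=- P1=NH1 P2=NH1
Op 6: best P0=- P1=NH1 P2=NH1
Op 7: best P0=- P1=NH1 P2=NH1
Op 8: best P0=NH1 P1=NH1 P2=NH1
Op 9: best P0=NH1 P1=NH1 P2=NH1
Op 10: best P0=NH1 P1=NH0 P2=NH1
Op 11: best P0=NH1 P1=NH0 P2=NH1

Answer: P0:NH1 P1:NH0 P2:NH1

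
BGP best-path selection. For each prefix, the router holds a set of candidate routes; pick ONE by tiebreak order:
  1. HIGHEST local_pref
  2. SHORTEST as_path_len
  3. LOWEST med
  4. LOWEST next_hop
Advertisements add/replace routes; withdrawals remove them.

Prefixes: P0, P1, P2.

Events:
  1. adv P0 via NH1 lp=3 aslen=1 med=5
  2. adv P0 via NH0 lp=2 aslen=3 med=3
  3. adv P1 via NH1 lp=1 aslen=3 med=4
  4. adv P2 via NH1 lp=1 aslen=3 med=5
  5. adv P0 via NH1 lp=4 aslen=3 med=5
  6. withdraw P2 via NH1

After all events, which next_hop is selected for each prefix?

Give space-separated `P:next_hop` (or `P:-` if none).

Answer: P0:NH1 P1:NH1 P2:-

Derivation:
Op 1: best P0=NH1 P1=- P2=-
Op 2: best P0=NH1 P1=- P2=-
Op 3: best P0=NH1 P1=NH1 P2=-
Op 4: best P0=NH1 P1=NH1 P2=NH1
Op 5: best P0=NH1 P1=NH1 P2=NH1
Op 6: best P0=NH1 P1=NH1 P2=-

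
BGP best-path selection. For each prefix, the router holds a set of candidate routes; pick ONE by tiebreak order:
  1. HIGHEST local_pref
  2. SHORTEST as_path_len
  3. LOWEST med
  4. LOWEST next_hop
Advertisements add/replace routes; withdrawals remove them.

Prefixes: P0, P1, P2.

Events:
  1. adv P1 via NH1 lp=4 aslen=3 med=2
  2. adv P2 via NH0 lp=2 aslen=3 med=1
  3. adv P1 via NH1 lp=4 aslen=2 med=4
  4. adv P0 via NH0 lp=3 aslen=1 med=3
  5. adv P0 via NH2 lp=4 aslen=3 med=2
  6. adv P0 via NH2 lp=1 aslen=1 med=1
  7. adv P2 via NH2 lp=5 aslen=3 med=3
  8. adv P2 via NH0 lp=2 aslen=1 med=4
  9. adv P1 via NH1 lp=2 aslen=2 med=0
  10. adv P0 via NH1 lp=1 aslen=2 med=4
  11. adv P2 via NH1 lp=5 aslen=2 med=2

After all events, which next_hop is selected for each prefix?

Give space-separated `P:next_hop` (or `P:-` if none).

Op 1: best P0=- P1=NH1 P2=-
Op 2: best P0=- P1=NH1 P2=NH0
Op 3: best P0=- P1=NH1 P2=NH0
Op 4: best P0=NH0 P1=NH1 P2=NH0
Op 5: best P0=NH2 P1=NH1 P2=NH0
Op 6: best P0=NH0 P1=NH1 P2=NH0
Op 7: best P0=NH0 P1=NH1 P2=NH2
Op 8: best P0=NH0 P1=NH1 P2=NH2
Op 9: best P0=NH0 P1=NH1 P2=NH2
Op 10: best P0=NH0 P1=NH1 P2=NH2
Op 11: best P0=NH0 P1=NH1 P2=NH1

Answer: P0:NH0 P1:NH1 P2:NH1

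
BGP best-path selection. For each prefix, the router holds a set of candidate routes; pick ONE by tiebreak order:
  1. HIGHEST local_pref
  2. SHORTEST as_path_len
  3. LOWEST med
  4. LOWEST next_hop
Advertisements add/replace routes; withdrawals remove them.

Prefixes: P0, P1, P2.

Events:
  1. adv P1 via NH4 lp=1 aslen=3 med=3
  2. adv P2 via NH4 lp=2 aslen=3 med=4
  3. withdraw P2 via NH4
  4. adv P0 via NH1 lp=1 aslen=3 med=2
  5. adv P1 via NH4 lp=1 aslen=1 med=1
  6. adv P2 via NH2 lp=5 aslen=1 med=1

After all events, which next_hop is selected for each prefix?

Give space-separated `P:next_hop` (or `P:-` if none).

Answer: P0:NH1 P1:NH4 P2:NH2

Derivation:
Op 1: best P0=- P1=NH4 P2=-
Op 2: best P0=- P1=NH4 P2=NH4
Op 3: best P0=- P1=NH4 P2=-
Op 4: best P0=NH1 P1=NH4 P2=-
Op 5: best P0=NH1 P1=NH4 P2=-
Op 6: best P0=NH1 P1=NH4 P2=NH2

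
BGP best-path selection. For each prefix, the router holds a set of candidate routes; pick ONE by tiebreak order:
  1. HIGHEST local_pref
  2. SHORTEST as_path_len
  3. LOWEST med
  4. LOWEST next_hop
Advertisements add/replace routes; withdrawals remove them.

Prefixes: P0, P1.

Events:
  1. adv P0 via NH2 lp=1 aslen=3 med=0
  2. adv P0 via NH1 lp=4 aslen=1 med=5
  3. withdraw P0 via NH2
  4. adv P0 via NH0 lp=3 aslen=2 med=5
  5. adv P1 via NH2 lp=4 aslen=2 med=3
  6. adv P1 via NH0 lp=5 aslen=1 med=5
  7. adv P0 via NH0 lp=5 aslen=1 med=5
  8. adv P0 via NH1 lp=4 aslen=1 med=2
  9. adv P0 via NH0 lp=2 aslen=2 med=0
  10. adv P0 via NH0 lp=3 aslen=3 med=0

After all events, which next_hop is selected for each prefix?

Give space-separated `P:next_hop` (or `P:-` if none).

Answer: P0:NH1 P1:NH0

Derivation:
Op 1: best P0=NH2 P1=-
Op 2: best P0=NH1 P1=-
Op 3: best P0=NH1 P1=-
Op 4: best P0=NH1 P1=-
Op 5: best P0=NH1 P1=NH2
Op 6: best P0=NH1 P1=NH0
Op 7: best P0=NH0 P1=NH0
Op 8: best P0=NH0 P1=NH0
Op 9: best P0=NH1 P1=NH0
Op 10: best P0=NH1 P1=NH0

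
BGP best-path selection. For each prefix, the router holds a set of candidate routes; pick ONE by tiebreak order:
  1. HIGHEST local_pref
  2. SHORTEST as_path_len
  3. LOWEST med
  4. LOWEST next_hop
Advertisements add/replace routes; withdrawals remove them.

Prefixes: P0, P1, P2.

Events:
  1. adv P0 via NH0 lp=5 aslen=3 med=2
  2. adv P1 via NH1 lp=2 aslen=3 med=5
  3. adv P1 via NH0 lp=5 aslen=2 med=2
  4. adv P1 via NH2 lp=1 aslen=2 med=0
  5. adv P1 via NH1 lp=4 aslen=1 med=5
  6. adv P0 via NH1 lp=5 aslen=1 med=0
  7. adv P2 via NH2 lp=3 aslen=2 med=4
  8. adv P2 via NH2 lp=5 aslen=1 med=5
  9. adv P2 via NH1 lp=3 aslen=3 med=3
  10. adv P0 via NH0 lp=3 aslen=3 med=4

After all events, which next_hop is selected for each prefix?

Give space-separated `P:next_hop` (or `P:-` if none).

Answer: P0:NH1 P1:NH0 P2:NH2

Derivation:
Op 1: best P0=NH0 P1=- P2=-
Op 2: best P0=NH0 P1=NH1 P2=-
Op 3: best P0=NH0 P1=NH0 P2=-
Op 4: best P0=NH0 P1=NH0 P2=-
Op 5: best P0=NH0 P1=NH0 P2=-
Op 6: best P0=NH1 P1=NH0 P2=-
Op 7: best P0=NH1 P1=NH0 P2=NH2
Op 8: best P0=NH1 P1=NH0 P2=NH2
Op 9: best P0=NH1 P1=NH0 P2=NH2
Op 10: best P0=NH1 P1=NH0 P2=NH2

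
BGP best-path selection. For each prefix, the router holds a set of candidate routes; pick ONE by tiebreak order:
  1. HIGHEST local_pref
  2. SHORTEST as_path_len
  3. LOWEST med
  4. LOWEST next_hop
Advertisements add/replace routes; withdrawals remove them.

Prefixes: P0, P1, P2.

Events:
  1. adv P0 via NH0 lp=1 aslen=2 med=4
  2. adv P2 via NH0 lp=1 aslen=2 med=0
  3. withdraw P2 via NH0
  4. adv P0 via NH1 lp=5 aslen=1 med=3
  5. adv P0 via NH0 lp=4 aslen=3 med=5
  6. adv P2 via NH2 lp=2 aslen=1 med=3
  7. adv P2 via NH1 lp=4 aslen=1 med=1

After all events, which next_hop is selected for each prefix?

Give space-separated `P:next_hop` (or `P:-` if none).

Op 1: best P0=NH0 P1=- P2=-
Op 2: best P0=NH0 P1=- P2=NH0
Op 3: best P0=NH0 P1=- P2=-
Op 4: best P0=NH1 P1=- P2=-
Op 5: best P0=NH1 P1=- P2=-
Op 6: best P0=NH1 P1=- P2=NH2
Op 7: best P0=NH1 P1=- P2=NH1

Answer: P0:NH1 P1:- P2:NH1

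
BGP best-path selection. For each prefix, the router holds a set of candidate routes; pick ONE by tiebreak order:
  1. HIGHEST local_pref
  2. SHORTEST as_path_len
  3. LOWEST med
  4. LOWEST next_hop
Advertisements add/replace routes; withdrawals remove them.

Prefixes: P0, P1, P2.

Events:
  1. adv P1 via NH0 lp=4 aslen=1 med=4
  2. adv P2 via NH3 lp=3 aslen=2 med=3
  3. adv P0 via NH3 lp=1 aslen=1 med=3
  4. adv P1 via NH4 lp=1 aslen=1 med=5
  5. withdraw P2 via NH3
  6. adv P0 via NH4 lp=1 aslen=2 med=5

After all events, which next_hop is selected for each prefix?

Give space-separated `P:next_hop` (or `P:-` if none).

Op 1: best P0=- P1=NH0 P2=-
Op 2: best P0=- P1=NH0 P2=NH3
Op 3: best P0=NH3 P1=NH0 P2=NH3
Op 4: best P0=NH3 P1=NH0 P2=NH3
Op 5: best P0=NH3 P1=NH0 P2=-
Op 6: best P0=NH3 P1=NH0 P2=-

Answer: P0:NH3 P1:NH0 P2:-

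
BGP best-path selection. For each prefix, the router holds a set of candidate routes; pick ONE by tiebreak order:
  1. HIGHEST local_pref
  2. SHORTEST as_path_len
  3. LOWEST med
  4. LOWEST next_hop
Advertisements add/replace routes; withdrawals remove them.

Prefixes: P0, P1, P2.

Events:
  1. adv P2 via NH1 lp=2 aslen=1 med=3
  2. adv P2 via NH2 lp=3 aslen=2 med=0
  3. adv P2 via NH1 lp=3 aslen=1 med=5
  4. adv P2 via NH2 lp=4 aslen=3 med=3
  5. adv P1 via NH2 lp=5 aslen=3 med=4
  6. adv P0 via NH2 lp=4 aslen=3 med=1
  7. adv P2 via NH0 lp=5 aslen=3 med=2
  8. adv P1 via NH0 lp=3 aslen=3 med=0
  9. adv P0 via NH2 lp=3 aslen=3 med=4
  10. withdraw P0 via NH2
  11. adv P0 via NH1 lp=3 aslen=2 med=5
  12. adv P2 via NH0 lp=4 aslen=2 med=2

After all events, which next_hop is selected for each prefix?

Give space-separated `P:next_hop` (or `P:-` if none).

Op 1: best P0=- P1=- P2=NH1
Op 2: best P0=- P1=- P2=NH2
Op 3: best P0=- P1=- P2=NH1
Op 4: best P0=- P1=- P2=NH2
Op 5: best P0=- P1=NH2 P2=NH2
Op 6: best P0=NH2 P1=NH2 P2=NH2
Op 7: best P0=NH2 P1=NH2 P2=NH0
Op 8: best P0=NH2 P1=NH2 P2=NH0
Op 9: best P0=NH2 P1=NH2 P2=NH0
Op 10: best P0=- P1=NH2 P2=NH0
Op 11: best P0=NH1 P1=NH2 P2=NH0
Op 12: best P0=NH1 P1=NH2 P2=NH0

Answer: P0:NH1 P1:NH2 P2:NH0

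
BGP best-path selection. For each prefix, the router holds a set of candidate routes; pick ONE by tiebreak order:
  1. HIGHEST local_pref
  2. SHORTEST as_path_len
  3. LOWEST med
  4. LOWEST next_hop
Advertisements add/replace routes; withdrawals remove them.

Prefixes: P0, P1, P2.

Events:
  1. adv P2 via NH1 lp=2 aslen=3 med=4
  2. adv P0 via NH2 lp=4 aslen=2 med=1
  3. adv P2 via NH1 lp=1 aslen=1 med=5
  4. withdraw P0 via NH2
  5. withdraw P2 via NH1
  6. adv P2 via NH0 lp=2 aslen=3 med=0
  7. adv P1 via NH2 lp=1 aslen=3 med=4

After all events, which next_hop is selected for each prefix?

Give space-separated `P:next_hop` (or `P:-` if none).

Op 1: best P0=- P1=- P2=NH1
Op 2: best P0=NH2 P1=- P2=NH1
Op 3: best P0=NH2 P1=- P2=NH1
Op 4: best P0=- P1=- P2=NH1
Op 5: best P0=- P1=- P2=-
Op 6: best P0=- P1=- P2=NH0
Op 7: best P0=- P1=NH2 P2=NH0

Answer: P0:- P1:NH2 P2:NH0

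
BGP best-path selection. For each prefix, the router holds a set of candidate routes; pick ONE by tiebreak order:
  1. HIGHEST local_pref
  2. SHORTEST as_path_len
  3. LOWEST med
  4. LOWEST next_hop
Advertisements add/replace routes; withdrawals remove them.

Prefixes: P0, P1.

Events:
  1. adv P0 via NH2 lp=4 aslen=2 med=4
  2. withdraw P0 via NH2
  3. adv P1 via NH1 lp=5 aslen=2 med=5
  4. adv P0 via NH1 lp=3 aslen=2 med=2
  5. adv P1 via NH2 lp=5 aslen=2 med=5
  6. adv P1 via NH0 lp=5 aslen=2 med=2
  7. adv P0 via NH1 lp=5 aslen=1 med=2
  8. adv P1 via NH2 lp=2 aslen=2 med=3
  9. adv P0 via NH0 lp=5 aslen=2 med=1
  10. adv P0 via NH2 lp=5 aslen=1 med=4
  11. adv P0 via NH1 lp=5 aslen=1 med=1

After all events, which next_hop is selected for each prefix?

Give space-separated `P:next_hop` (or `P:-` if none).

Answer: P0:NH1 P1:NH0

Derivation:
Op 1: best P0=NH2 P1=-
Op 2: best P0=- P1=-
Op 3: best P0=- P1=NH1
Op 4: best P0=NH1 P1=NH1
Op 5: best P0=NH1 P1=NH1
Op 6: best P0=NH1 P1=NH0
Op 7: best P0=NH1 P1=NH0
Op 8: best P0=NH1 P1=NH0
Op 9: best P0=NH1 P1=NH0
Op 10: best P0=NH1 P1=NH0
Op 11: best P0=NH1 P1=NH0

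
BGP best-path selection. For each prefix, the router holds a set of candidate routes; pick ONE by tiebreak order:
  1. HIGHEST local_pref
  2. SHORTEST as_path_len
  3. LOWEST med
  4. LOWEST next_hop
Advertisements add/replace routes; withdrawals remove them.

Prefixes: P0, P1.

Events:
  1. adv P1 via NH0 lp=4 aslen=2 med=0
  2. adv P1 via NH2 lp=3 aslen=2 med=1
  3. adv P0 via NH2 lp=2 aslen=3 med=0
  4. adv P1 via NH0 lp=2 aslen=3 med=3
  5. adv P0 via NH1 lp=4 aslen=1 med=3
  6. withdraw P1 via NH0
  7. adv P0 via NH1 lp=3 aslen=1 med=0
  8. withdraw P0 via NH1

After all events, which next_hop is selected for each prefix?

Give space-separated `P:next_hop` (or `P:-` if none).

Answer: P0:NH2 P1:NH2

Derivation:
Op 1: best P0=- P1=NH0
Op 2: best P0=- P1=NH0
Op 3: best P0=NH2 P1=NH0
Op 4: best P0=NH2 P1=NH2
Op 5: best P0=NH1 P1=NH2
Op 6: best P0=NH1 P1=NH2
Op 7: best P0=NH1 P1=NH2
Op 8: best P0=NH2 P1=NH2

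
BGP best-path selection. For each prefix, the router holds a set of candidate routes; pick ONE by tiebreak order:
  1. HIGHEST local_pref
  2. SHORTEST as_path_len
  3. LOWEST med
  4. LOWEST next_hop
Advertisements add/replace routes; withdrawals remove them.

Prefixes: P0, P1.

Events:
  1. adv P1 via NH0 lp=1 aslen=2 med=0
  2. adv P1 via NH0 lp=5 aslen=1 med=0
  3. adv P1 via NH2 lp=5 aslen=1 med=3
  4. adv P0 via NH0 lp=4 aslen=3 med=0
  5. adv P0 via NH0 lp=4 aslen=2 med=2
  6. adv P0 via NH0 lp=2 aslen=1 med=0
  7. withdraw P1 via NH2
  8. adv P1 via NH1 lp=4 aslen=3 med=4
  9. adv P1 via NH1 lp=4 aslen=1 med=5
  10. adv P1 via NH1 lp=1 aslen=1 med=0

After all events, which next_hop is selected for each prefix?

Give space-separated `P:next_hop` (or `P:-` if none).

Op 1: best P0=- P1=NH0
Op 2: best P0=- P1=NH0
Op 3: best P0=- P1=NH0
Op 4: best P0=NH0 P1=NH0
Op 5: best P0=NH0 P1=NH0
Op 6: best P0=NH0 P1=NH0
Op 7: best P0=NH0 P1=NH0
Op 8: best P0=NH0 P1=NH0
Op 9: best P0=NH0 P1=NH0
Op 10: best P0=NH0 P1=NH0

Answer: P0:NH0 P1:NH0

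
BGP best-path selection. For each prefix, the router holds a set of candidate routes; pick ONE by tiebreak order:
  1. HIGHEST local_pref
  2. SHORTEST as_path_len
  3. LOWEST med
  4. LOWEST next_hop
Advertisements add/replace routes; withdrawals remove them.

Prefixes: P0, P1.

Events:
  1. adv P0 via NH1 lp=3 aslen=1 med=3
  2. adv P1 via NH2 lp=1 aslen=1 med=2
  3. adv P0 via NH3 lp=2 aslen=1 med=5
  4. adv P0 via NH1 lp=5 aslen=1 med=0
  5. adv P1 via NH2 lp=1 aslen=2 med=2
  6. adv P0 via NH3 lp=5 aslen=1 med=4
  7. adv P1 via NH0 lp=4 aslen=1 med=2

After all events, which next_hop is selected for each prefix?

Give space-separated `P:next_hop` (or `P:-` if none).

Op 1: best P0=NH1 P1=-
Op 2: best P0=NH1 P1=NH2
Op 3: best P0=NH1 P1=NH2
Op 4: best P0=NH1 P1=NH2
Op 5: best P0=NH1 P1=NH2
Op 6: best P0=NH1 P1=NH2
Op 7: best P0=NH1 P1=NH0

Answer: P0:NH1 P1:NH0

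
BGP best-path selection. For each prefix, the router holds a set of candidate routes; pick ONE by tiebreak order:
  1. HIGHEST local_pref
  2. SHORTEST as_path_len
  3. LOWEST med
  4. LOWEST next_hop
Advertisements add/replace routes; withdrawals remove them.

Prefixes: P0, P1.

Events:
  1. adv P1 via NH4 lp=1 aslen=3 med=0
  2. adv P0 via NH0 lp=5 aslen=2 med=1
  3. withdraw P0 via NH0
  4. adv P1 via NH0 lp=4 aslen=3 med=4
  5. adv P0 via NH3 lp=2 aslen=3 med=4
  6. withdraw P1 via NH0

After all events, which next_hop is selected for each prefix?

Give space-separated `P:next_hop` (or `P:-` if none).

Answer: P0:NH3 P1:NH4

Derivation:
Op 1: best P0=- P1=NH4
Op 2: best P0=NH0 P1=NH4
Op 3: best P0=- P1=NH4
Op 4: best P0=- P1=NH0
Op 5: best P0=NH3 P1=NH0
Op 6: best P0=NH3 P1=NH4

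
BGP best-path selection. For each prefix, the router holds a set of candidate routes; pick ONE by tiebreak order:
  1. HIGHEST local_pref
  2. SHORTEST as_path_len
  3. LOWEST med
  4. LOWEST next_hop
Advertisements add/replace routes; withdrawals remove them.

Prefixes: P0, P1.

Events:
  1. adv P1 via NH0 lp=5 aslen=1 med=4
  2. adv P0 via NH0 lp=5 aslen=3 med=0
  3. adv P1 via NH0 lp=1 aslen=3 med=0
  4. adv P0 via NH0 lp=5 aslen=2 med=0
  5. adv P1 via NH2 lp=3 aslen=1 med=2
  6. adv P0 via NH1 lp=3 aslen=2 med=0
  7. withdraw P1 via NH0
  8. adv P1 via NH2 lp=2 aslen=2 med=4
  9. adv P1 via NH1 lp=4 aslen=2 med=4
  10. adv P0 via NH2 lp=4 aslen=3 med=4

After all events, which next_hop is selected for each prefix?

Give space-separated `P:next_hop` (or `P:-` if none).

Answer: P0:NH0 P1:NH1

Derivation:
Op 1: best P0=- P1=NH0
Op 2: best P0=NH0 P1=NH0
Op 3: best P0=NH0 P1=NH0
Op 4: best P0=NH0 P1=NH0
Op 5: best P0=NH0 P1=NH2
Op 6: best P0=NH0 P1=NH2
Op 7: best P0=NH0 P1=NH2
Op 8: best P0=NH0 P1=NH2
Op 9: best P0=NH0 P1=NH1
Op 10: best P0=NH0 P1=NH1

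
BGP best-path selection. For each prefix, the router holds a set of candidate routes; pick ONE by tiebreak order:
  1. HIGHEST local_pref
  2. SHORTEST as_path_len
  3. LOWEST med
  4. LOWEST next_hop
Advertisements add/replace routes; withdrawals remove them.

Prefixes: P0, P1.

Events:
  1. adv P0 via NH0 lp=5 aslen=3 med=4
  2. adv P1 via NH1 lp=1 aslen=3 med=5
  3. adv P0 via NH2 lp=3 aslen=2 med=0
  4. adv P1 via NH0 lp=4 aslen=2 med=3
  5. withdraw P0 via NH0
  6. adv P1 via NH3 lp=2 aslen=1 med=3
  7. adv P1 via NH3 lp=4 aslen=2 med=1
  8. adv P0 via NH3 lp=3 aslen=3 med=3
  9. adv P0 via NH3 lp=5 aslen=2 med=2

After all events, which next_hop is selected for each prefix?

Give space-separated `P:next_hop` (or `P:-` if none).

Op 1: best P0=NH0 P1=-
Op 2: best P0=NH0 P1=NH1
Op 3: best P0=NH0 P1=NH1
Op 4: best P0=NH0 P1=NH0
Op 5: best P0=NH2 P1=NH0
Op 6: best P0=NH2 P1=NH0
Op 7: best P0=NH2 P1=NH3
Op 8: best P0=NH2 P1=NH3
Op 9: best P0=NH3 P1=NH3

Answer: P0:NH3 P1:NH3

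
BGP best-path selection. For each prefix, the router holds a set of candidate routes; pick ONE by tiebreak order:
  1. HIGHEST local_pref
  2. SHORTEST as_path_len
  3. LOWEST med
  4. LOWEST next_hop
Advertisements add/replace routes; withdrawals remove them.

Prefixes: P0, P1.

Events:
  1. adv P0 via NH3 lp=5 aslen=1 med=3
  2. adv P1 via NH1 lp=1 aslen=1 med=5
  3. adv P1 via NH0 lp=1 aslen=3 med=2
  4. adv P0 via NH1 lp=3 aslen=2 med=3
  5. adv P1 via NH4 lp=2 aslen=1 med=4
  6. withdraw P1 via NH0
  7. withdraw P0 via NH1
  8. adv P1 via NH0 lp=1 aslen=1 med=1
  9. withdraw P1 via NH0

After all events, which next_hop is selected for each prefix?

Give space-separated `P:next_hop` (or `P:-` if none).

Answer: P0:NH3 P1:NH4

Derivation:
Op 1: best P0=NH3 P1=-
Op 2: best P0=NH3 P1=NH1
Op 3: best P0=NH3 P1=NH1
Op 4: best P0=NH3 P1=NH1
Op 5: best P0=NH3 P1=NH4
Op 6: best P0=NH3 P1=NH4
Op 7: best P0=NH3 P1=NH4
Op 8: best P0=NH3 P1=NH4
Op 9: best P0=NH3 P1=NH4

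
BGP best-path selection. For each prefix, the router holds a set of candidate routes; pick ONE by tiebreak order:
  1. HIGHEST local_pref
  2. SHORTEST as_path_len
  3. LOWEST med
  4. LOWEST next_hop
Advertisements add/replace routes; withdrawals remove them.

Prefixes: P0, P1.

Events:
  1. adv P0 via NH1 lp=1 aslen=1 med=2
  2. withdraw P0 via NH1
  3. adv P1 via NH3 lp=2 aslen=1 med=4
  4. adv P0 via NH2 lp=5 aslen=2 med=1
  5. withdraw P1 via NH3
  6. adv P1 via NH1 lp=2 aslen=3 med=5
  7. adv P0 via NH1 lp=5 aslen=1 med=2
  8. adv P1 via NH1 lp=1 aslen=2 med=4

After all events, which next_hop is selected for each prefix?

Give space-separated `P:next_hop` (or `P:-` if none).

Answer: P0:NH1 P1:NH1

Derivation:
Op 1: best P0=NH1 P1=-
Op 2: best P0=- P1=-
Op 3: best P0=- P1=NH3
Op 4: best P0=NH2 P1=NH3
Op 5: best P0=NH2 P1=-
Op 6: best P0=NH2 P1=NH1
Op 7: best P0=NH1 P1=NH1
Op 8: best P0=NH1 P1=NH1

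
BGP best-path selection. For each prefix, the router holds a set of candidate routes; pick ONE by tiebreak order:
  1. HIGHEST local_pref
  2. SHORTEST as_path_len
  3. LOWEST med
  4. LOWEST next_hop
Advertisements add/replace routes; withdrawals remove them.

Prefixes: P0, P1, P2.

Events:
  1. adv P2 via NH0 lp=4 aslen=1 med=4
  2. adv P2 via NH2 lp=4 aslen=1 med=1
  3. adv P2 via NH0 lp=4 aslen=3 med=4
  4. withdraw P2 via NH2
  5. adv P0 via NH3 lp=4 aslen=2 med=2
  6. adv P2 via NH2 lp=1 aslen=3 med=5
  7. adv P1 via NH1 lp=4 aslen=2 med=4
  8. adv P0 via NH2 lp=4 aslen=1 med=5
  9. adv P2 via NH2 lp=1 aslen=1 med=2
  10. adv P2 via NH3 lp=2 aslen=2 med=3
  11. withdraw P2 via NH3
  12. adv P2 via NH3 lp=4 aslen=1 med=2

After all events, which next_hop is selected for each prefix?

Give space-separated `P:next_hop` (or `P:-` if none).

Answer: P0:NH2 P1:NH1 P2:NH3

Derivation:
Op 1: best P0=- P1=- P2=NH0
Op 2: best P0=- P1=- P2=NH2
Op 3: best P0=- P1=- P2=NH2
Op 4: best P0=- P1=- P2=NH0
Op 5: best P0=NH3 P1=- P2=NH0
Op 6: best P0=NH3 P1=- P2=NH0
Op 7: best P0=NH3 P1=NH1 P2=NH0
Op 8: best P0=NH2 P1=NH1 P2=NH0
Op 9: best P0=NH2 P1=NH1 P2=NH0
Op 10: best P0=NH2 P1=NH1 P2=NH0
Op 11: best P0=NH2 P1=NH1 P2=NH0
Op 12: best P0=NH2 P1=NH1 P2=NH3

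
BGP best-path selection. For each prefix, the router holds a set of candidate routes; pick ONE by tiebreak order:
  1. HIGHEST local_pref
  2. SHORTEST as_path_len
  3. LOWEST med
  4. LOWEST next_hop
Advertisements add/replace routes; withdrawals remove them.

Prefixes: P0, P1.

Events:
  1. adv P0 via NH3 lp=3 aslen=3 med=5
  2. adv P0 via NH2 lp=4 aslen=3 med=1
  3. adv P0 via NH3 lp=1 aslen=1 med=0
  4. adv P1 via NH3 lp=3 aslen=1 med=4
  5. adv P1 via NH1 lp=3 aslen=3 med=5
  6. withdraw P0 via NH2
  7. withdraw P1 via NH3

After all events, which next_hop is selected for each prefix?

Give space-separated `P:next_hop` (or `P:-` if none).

Op 1: best P0=NH3 P1=-
Op 2: best P0=NH2 P1=-
Op 3: best P0=NH2 P1=-
Op 4: best P0=NH2 P1=NH3
Op 5: best P0=NH2 P1=NH3
Op 6: best P0=NH3 P1=NH3
Op 7: best P0=NH3 P1=NH1

Answer: P0:NH3 P1:NH1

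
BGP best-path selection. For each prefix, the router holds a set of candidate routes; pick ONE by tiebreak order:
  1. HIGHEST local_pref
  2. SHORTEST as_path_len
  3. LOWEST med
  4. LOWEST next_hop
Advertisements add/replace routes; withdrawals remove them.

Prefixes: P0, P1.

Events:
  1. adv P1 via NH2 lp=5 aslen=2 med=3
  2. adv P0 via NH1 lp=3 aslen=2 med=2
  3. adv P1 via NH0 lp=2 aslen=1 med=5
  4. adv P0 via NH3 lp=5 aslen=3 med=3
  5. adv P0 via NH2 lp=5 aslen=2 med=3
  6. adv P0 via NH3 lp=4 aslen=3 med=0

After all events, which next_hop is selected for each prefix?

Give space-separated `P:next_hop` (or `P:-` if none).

Op 1: best P0=- P1=NH2
Op 2: best P0=NH1 P1=NH2
Op 3: best P0=NH1 P1=NH2
Op 4: best P0=NH3 P1=NH2
Op 5: best P0=NH2 P1=NH2
Op 6: best P0=NH2 P1=NH2

Answer: P0:NH2 P1:NH2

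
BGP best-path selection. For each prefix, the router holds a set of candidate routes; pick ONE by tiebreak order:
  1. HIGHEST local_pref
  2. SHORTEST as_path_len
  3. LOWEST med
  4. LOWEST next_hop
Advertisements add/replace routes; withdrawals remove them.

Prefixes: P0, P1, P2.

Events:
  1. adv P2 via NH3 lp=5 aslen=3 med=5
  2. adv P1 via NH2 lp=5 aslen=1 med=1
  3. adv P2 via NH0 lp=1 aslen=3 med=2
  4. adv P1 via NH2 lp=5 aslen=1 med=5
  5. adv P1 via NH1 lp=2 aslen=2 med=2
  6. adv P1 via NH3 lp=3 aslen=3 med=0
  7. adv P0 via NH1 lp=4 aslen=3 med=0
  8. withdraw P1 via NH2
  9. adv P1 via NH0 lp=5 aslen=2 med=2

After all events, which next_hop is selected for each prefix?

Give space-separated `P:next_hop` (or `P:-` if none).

Op 1: best P0=- P1=- P2=NH3
Op 2: best P0=- P1=NH2 P2=NH3
Op 3: best P0=- P1=NH2 P2=NH3
Op 4: best P0=- P1=NH2 P2=NH3
Op 5: best P0=- P1=NH2 P2=NH3
Op 6: best P0=- P1=NH2 P2=NH3
Op 7: best P0=NH1 P1=NH2 P2=NH3
Op 8: best P0=NH1 P1=NH3 P2=NH3
Op 9: best P0=NH1 P1=NH0 P2=NH3

Answer: P0:NH1 P1:NH0 P2:NH3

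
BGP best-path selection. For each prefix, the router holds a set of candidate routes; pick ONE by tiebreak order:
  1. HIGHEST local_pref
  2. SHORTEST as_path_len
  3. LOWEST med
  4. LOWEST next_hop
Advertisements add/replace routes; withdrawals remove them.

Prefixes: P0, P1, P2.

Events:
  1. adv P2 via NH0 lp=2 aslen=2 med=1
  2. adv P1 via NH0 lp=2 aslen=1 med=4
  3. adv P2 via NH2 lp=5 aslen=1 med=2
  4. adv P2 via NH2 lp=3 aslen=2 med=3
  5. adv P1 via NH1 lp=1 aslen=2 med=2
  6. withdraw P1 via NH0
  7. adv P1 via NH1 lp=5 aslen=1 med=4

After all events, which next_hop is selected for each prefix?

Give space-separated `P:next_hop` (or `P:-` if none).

Op 1: best P0=- P1=- P2=NH0
Op 2: best P0=- P1=NH0 P2=NH0
Op 3: best P0=- P1=NH0 P2=NH2
Op 4: best P0=- P1=NH0 P2=NH2
Op 5: best P0=- P1=NH0 P2=NH2
Op 6: best P0=- P1=NH1 P2=NH2
Op 7: best P0=- P1=NH1 P2=NH2

Answer: P0:- P1:NH1 P2:NH2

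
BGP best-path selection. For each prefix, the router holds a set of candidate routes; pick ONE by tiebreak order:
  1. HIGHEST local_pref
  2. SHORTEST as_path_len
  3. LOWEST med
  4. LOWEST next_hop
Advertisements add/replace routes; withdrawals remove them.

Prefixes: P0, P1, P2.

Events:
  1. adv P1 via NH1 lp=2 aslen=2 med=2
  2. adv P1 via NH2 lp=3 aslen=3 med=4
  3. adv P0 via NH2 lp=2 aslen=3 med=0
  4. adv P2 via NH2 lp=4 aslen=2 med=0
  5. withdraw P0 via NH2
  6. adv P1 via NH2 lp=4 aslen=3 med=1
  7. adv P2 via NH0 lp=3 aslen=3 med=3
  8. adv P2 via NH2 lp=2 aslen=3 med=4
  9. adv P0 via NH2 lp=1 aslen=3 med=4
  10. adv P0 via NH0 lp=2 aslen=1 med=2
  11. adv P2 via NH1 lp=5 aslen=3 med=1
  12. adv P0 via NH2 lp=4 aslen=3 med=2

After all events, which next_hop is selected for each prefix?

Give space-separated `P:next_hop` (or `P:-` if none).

Answer: P0:NH2 P1:NH2 P2:NH1

Derivation:
Op 1: best P0=- P1=NH1 P2=-
Op 2: best P0=- P1=NH2 P2=-
Op 3: best P0=NH2 P1=NH2 P2=-
Op 4: best P0=NH2 P1=NH2 P2=NH2
Op 5: best P0=- P1=NH2 P2=NH2
Op 6: best P0=- P1=NH2 P2=NH2
Op 7: best P0=- P1=NH2 P2=NH2
Op 8: best P0=- P1=NH2 P2=NH0
Op 9: best P0=NH2 P1=NH2 P2=NH0
Op 10: best P0=NH0 P1=NH2 P2=NH0
Op 11: best P0=NH0 P1=NH2 P2=NH1
Op 12: best P0=NH2 P1=NH2 P2=NH1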